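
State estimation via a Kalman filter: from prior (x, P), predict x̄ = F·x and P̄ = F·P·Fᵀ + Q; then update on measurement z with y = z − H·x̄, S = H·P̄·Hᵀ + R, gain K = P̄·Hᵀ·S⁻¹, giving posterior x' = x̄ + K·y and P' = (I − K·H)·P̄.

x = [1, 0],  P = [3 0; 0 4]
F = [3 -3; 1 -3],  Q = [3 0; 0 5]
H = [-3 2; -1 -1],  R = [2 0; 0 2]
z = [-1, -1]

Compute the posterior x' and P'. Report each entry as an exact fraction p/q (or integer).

x̄ = F·x = [3, 1]
P̄ = F·P·Fᵀ + Q = [66 45; 45 44]
y = z − H·x̄ = [6, 3]
S = H·P̄·Hᵀ + R = [232 155; 155 202]
K = P̄·Hᵀ·S⁻¹ = [-1537/7613 -3004/7613; 187/993 -581/993]
x' = x̄ + K·y = [4605/7613, 124/331]
P' = (I − K·H)·P̄ = [3018/7613 130/331; 130/331 772/993]

x' = [4605/7613, 124/331]
P' = [3018/7613 130/331; 130/331 772/993]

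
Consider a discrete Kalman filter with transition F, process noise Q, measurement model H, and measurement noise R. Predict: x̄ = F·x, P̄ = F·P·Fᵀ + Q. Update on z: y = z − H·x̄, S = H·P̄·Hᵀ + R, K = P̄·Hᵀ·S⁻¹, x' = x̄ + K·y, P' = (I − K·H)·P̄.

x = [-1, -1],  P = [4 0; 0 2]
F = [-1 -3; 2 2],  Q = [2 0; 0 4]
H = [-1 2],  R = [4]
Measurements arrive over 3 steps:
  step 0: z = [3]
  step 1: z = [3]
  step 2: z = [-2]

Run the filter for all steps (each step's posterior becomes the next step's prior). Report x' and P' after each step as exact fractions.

step 0: x' = [-4/11, 13/11], P' = [296/55 116/55; 116/55 96/55]
step 1: x' = [-23463/10717, 4534/10717], P' = [38348/10717 13016/10717; 13016/10717 14036/10717]
step 2: x' = [-1091832/1396679, -2006738/1396679], P' = [4997988/1396679 1704712/1396679; 1704712/1396679 1830460/1396679]

step 0: x̄ = F·x = [4, -4]
step 0: P̄ = F·P·Fᵀ + Q = [24 -20; -20 28]
step 0: y = z − H·x̄ = [15]
step 0: S = H·P̄·Hᵀ + R = [220]
step 0: K = P̄·Hᵀ·S⁻¹ = [-16/55; 19/55]
step 0: x' = x̄ + K·y = [-4/11, 13/11]
step 0: P' = (I − K·H)·P̄ = [296/55 116/55; 116/55 96/55]
step 1: x̄ = F·x = [-35/11, 18/11]
step 1: P̄ = F·P·Fᵀ + Q = [1966/55 -2096/55; -2096/55 2716/55]
step 1: y = z − H·x̄ = [-38/11]
step 1: S = H·P̄·Hᵀ + R = [21434/55]
step 1: K = P̄·Hᵀ·S⁻¹ = [-3079/10717; 3764/10717]
step 1: x' = x̄ + K·y = [-23463/10717, 4534/10717]
step 1: P' = (I − K·H)·P̄ = [38348/10717 13016/10717; 13016/10717 14036/10717]
step 2: x̄ = F·x = [9861/10717, -37858/10717]
step 2: P̄ = F·P·Fᵀ + Q = [264202/10717 -265040/10717; -265040/10717 356532/10717]
step 2: y = z − H·x̄ = [64143/10717]
step 2: S = H·P̄·Hᵀ + R = [2793358/10717]
step 2: K = P̄·Hᵀ·S⁻¹ = [-397141/1396679; 489052/1396679]
step 2: x' = x̄ + K·y = [-1091832/1396679, -2006738/1396679]
step 2: P' = (I − K·H)·P̄ = [4997988/1396679 1704712/1396679; 1704712/1396679 1830460/1396679]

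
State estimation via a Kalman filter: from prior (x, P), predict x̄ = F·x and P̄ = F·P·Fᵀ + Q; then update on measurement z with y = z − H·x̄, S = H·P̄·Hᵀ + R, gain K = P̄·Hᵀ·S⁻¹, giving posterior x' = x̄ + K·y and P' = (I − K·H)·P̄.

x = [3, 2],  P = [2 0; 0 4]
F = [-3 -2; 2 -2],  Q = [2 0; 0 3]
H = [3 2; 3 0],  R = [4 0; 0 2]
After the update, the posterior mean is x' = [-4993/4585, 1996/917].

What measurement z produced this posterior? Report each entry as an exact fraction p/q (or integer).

z = [1, -3]

x̄ = F·x = [-13, 2]
P̄ = F·P·Fᵀ + Q = [36 4; 4 27]
S = H·P̄·Hᵀ + R = [484 348; 348 326]
K = P̄·Hᵀ·S⁻¹ = [29/4585 1488/4585; 867/1834 -429/917]
x' − x̄ = [54612/4585, 162/917] = K·y
y = (KᵀK)⁻¹·Kᵀ·(x' − x̄) = [36, 36]
z = y + H·x̄ = [36, 36] + [-35, -39] = [1, -3]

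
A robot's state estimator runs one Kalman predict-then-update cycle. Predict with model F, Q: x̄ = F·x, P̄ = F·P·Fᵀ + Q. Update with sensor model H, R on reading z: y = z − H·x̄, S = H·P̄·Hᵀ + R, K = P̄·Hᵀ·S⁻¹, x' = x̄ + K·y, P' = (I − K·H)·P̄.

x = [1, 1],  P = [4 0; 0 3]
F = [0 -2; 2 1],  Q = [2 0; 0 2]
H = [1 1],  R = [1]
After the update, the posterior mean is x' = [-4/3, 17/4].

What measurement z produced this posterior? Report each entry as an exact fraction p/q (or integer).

z = [3]

x̄ = F·x = [-2, 3]
P̄ = F·P·Fᵀ + Q = [14 -6; -6 21]
S = H·P̄·Hᵀ + R = [24]
K = P̄·Hᵀ·S⁻¹ = [1/3; 5/8]
x' − x̄ = [2/3, 5/4] = K·y
y = (KᵀK)⁻¹·Kᵀ·(x' − x̄) = [2]
z = y + H·x̄ = [2] + [1] = [3]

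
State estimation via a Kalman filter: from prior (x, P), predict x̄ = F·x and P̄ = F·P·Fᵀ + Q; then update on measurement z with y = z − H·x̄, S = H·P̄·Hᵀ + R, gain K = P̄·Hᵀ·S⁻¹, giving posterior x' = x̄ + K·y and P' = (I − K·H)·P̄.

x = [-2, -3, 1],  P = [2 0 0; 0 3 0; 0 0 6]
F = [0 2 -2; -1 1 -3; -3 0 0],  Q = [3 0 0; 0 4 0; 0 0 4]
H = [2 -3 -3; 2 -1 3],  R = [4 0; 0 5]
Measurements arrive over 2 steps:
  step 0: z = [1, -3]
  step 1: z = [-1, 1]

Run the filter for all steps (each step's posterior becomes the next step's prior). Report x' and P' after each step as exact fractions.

step 0: x̄ = F·x = [-8, -4, 6]
step 0: P̄ = F·P·Fᵀ + Q = [39 42 0; 42 63 6; 0 6 22]
step 0: y = z − H·x̄ = [23, -9]
step 0: S = H·P̄·Hᵀ + R = [529 -225; -225 218]
step 0: K = P̄·Hᵀ·S⁻¹ = [-2364/64697 8244/64697; -18039/64697 -7044/64697; -4812/64697 12840/64697]
step 0: x' = x̄ + K·y = [-646144/64697, -610289/64697, 161946/64697]
step 0: P' = (I − K·H)·P̄ = [2112927/64697 2104986/64697 -693216/64697; 2104986/64697 2131830/64697 -704454/64697; -693216/64697 -704454/64697 248726/64697]
step 1: x̄ = F·x = [-1544470/64697, -449983/64697, 1938432/64697]
step 1: P̄ = F·P·Fᵀ + Q = [15351947/64697 5795244/64697 -16789212/64697; 5795244/64697 2599535/64697 -6215121/64697; -16789212/64697 -6215121/64697 19275131/64697]
step 1: y = z − H·x̄ = [7489590/64697, -3111642/64697]
step 1: S = H·P̄·Hᵀ + R = [278594008/64697 -113341012/64697; -113341012/64697 50446193/64697]
step 1: K = P̄·Hᵀ·S⁻¹ = [2528392503/9334452100 242460713/2333613025; 290840707/9334452100 -283244603/2333613025; -1683098943/9334452100 463775247/2333613025]
step 1: x' = x̄ + K·y = [11608252469/4667226050, 11618437511/4667226050, -2194309689/4667226050]
step 1: P' = (I − K·H)·P̄ = [53870622237/4667226050 52000274203/4667226050 -17772121047/4667226050; 52000274203/4667226050 52562965357/4667226050 -18090009693/4667226050; -17772121047/4667226050 -18090009693/4667226050 7363994957/4667226050]

step 0: x' = [-646144/64697, -610289/64697, 161946/64697], P' = [2112927/64697 2104986/64697 -693216/64697; 2104986/64697 2131830/64697 -704454/64697; -693216/64697 -704454/64697 248726/64697]
step 1: x' = [11608252469/4667226050, 11618437511/4667226050, -2194309689/4667226050], P' = [53870622237/4667226050 52000274203/4667226050 -17772121047/4667226050; 52000274203/4667226050 52562965357/4667226050 -18090009693/4667226050; -17772121047/4667226050 -18090009693/4667226050 7363994957/4667226050]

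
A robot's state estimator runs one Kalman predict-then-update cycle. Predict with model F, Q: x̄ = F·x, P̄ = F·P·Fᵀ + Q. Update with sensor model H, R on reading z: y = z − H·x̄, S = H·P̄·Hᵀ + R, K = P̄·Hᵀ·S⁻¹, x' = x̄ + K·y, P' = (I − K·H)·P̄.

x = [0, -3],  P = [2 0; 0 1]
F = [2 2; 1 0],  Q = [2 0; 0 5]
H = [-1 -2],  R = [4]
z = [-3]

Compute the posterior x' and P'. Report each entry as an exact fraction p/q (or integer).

x' = [-87/31, 81/31]
P' = [192/31 -74/31; -74/31 55/31]

x̄ = F·x = [-6, 0]
P̄ = F·P·Fᵀ + Q = [14 4; 4 7]
y = z − H·x̄ = [-9]
S = H·P̄·Hᵀ + R = [62]
K = P̄·Hᵀ·S⁻¹ = [-11/31; -9/31]
x' = x̄ + K·y = [-87/31, 81/31]
P' = (I − K·H)·P̄ = [192/31 -74/31; -74/31 55/31]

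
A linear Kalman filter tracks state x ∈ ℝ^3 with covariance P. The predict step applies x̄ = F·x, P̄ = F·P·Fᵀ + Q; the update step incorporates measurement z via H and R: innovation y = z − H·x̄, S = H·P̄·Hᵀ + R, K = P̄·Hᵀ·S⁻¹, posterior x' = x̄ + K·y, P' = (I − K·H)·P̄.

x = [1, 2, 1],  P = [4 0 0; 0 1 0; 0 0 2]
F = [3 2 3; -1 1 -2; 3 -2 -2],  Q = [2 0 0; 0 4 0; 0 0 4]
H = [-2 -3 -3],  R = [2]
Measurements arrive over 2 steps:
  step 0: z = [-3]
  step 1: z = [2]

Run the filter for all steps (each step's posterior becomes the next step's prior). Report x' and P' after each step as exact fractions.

step 0: x̄ = F·x = [10, -1, -3]
step 0: P̄ = F·P·Fᵀ + Q = [60 -22 20; -22 17 -6; 20 -6 52]
step 0: y = z − H·x̄ = [5]
step 0: S = H·P̄·Hᵀ + R = [731]
step 0: K = P̄·Hᵀ·S⁻¹ = [-114/731; 11/731; -178/731]
step 0: x' = x̄ + K·y = [6740/731, -676/731, -3083/731]
step 0: P' = (I − K·H)·P̄ = [30864/731 -14828/731 -5672/731; -14828/731 12306/731 -2428/731; -5672/731 -2428/731 6328/731]
step 1: x̄ = F·x = [9619/731, -1250/731, 27738/731]
step 1: P̄ = F·P·Fᵀ + Q = [76246/731 -67300/731 197848/731; -67300/731 88086/731 -148200/731; 197848/731 -148200/731 581812/731]
step 1: y = z − H·x̄ = [5892/43]
step 1: S = H·P̄·Hᵀ + R = [307912/43]
step 1: K = P̄·Hᵀ·S⁻¹ = [-4001/38489; 9263/153956; -24949/76978]
step 1: x' = x̄ + K·y = [-710011/654313, 4275431/654313, -4229952/654313]
step 1: P' = (I − K·H)·P̄ = [17617306/654313 -30935506/654313 19235980/654313; -30935506/654313 123768145/1308626 -41286647/654313; 19235980/654313 -41286647/654313 28604038/654313]

step 0: x' = [6740/731, -676/731, -3083/731], P' = [30864/731 -14828/731 -5672/731; -14828/731 12306/731 -2428/731; -5672/731 -2428/731 6328/731]
step 1: x' = [-710011/654313, 4275431/654313, -4229952/654313], P' = [17617306/654313 -30935506/654313 19235980/654313; -30935506/654313 123768145/1308626 -41286647/654313; 19235980/654313 -41286647/654313 28604038/654313]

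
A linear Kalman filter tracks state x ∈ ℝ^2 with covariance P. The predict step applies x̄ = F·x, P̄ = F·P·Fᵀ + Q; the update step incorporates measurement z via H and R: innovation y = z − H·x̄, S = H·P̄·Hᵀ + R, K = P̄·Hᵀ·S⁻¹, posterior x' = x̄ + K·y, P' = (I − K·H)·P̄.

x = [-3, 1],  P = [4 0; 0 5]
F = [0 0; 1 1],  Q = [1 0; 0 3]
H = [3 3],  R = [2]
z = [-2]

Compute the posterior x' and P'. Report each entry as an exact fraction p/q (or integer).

x' = [12/119, -94/119]
P' = [110/119 -108/119; -108/119 132/119]

x̄ = F·x = [0, -2]
P̄ = F·P·Fᵀ + Q = [1 0; 0 12]
y = z − H·x̄ = [4]
S = H·P̄·Hᵀ + R = [119]
K = P̄·Hᵀ·S⁻¹ = [3/119; 36/119]
x' = x̄ + K·y = [12/119, -94/119]
P' = (I − K·H)·P̄ = [110/119 -108/119; -108/119 132/119]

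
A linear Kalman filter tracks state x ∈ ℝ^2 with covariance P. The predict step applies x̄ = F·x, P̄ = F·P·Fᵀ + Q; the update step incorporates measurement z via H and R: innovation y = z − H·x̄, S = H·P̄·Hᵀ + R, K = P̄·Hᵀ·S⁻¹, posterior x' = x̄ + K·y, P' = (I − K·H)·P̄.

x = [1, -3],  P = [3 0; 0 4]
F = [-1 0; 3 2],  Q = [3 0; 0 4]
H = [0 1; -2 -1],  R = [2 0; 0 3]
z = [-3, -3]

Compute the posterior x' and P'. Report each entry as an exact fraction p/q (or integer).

x̄ = F·x = [-1, -3]
P̄ = F·P·Fᵀ + Q = [6 -9; -9 47]
y = z − H·x̄ = [0, -8]
S = H·P̄·Hᵀ + R = [49 -29; -29 38]
K = P̄·Hᵀ·S⁻¹ = [-429/1021 -408/1021; 945/1021 -58/1021]
x' = x̄ + K·y = [2243/1021, -2599/1021]
P' = (I − K·H)·P̄ = [1041/1021 -858/1021; -858/1021 1890/1021]

x' = [2243/1021, -2599/1021]
P' = [1041/1021 -858/1021; -858/1021 1890/1021]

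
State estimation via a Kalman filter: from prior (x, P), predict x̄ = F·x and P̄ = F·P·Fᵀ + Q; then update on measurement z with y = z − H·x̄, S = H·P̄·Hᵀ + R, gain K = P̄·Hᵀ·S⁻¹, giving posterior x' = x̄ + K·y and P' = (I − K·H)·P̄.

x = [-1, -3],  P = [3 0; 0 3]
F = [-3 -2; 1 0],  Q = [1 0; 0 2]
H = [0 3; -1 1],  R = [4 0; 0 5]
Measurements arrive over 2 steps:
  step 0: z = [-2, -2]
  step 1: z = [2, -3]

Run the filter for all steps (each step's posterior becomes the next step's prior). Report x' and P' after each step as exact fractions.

step 0: x̄ = F·x = [9, -1]
step 0: P̄ = F·P·Fᵀ + Q = [40 -9; -9 5]
step 0: y = z − H·x̄ = [1, 8]
step 0: S = H·P̄·Hᵀ + R = [49 42; 42 68]
step 0: K = P̄·Hᵀ·S⁻¹ = [111/784 -181/224; 27/98 1/28]
step 0: x' = x̄ + K·y = [2099/784, -43/98]
step 0: P' = (I − K·H)·P̄ = [6631/1568 37/196; 37/196 18/49]
step 1: x̄ = F·x = [-5609/784, 2099/784]
step 1: P̄ = F·P·Fᵀ + Q = [67103/1568 -20485/1568; -20485/1568 9767/1568]
step 1: y = z − H·x̄ = [-4729/784, -2515/196]
step 1: S = H·P̄·Hᵀ + R = [94175/1568 22689/392; 22689/392 7855/98]
step 1: K = P̄·Hᵀ·S⁻¹ = [35949/573862 -1703565/2295448; 74697/286931 15126/286931]
step 1: x' = x̄ + K·y = [4569751/2295448, 123544/286931]
step 1: P' = (I − K·H)·P̄ = [8709553/2295448 23966/286931; 23966/286931 99596/286931]

step 0: x' = [2099/784, -43/98], P' = [6631/1568 37/196; 37/196 18/49]
step 1: x' = [4569751/2295448, 123544/286931], P' = [8709553/2295448 23966/286931; 23966/286931 99596/286931]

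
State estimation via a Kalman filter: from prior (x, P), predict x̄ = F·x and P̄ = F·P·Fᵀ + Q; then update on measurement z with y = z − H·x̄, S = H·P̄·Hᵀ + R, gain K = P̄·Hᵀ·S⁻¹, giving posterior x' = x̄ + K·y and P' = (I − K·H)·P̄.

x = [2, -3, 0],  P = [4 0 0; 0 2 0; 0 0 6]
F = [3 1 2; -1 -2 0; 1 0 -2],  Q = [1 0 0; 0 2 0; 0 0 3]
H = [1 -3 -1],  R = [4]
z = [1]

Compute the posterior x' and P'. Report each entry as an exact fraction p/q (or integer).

x̄ = F·x = [3, 4, 2]
P̄ = F·P·Fᵀ + Q = [63 -16 -12; -16 14 -4; -12 -4 31]
y = z − H·x̄ = [12]
S = H·P̄·Hᵀ + R = [320]
K = P̄·Hᵀ·S⁻¹ = [123/320; -27/160; -31/320]
x' = x̄ + K·y = [609/80, 79/40, 67/80]
P' = (I − K·H)·P̄ = [5031/320 761/160 -27/320; 761/160 391/80 -1477/160; -27/320 -1477/160 8959/320]

x' = [609/80, 79/40, 67/80]
P' = [5031/320 761/160 -27/320; 761/160 391/80 -1477/160; -27/320 -1477/160 8959/320]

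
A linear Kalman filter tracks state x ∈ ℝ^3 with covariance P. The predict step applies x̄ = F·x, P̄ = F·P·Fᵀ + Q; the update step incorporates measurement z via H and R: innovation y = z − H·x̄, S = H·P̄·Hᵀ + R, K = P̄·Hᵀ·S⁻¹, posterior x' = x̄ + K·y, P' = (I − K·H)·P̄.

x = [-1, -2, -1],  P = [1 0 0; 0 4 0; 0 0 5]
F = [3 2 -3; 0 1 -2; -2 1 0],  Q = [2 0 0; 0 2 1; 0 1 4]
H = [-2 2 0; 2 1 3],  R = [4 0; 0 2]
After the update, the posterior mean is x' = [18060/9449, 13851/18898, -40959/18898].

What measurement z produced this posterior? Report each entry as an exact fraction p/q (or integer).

x̄ = F·x = [-4, 0, 0]
P̄ = F·P·Fᵀ + Q = [72 38 2; 38 26 5; 2 5 12]
S = H·P̄·Hᵀ + R = [92 -142; -142 630]
K = P̄·Hᵀ·S⁻¹ = [-4036/9449 1910/9449; 747/18898 1839/9449; 5085/18898 1248/9449]
x' − x̄ = [55856/9449, 13851/18898, -40959/18898] = K·y
y = (KᵀK)⁻¹·Kᵀ·(x' − x̄) = [-11, 6]
z = y + H·x̄ = [-11, 6] + [8, -8] = [-3, -2]

z = [-3, -2]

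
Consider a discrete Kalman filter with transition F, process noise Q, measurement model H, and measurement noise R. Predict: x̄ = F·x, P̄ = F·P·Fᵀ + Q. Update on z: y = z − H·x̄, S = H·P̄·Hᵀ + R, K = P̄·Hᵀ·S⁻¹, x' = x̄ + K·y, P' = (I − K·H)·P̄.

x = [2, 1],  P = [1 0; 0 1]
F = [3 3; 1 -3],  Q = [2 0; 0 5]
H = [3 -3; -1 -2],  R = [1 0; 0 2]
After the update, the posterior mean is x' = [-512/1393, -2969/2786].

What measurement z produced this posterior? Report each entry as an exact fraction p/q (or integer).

z = [2, 3]

x̄ = F·x = [9, -1]
P̄ = F·P·Fᵀ + Q = [20 -6; -6 15]
S = H·P̄·Hᵀ + R = [424 48; 48 58]
K = P̄·Hᵀ·S⁻¹ = [1227/5572 -446/1393; -1251/11144 -447/1393]
x' − x̄ = [-13049/1393, -183/2786] = K·y
y = (KᵀK)⁻¹·Kᵀ·(x' − x̄) = [-28, 10]
z = y + H·x̄ = [-28, 10] + [30, -7] = [2, 3]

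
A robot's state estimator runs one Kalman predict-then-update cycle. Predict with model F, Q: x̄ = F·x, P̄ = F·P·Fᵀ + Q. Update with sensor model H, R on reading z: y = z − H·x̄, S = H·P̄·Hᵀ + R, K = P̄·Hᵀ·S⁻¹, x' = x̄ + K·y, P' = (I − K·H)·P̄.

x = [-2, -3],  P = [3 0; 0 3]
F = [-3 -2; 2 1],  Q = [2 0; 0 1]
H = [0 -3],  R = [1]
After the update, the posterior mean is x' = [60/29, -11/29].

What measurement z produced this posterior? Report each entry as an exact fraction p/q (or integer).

z = [1]

x̄ = F·x = [12, -7]
P̄ = F·P·Fᵀ + Q = [41 -24; -24 16]
S = H·P̄·Hᵀ + R = [145]
K = P̄·Hᵀ·S⁻¹ = [72/145; -48/145]
x' − x̄ = [-288/29, 192/29] = K·y
y = (KᵀK)⁻¹·Kᵀ·(x' − x̄) = [-20]
z = y + H·x̄ = [-20] + [21] = [1]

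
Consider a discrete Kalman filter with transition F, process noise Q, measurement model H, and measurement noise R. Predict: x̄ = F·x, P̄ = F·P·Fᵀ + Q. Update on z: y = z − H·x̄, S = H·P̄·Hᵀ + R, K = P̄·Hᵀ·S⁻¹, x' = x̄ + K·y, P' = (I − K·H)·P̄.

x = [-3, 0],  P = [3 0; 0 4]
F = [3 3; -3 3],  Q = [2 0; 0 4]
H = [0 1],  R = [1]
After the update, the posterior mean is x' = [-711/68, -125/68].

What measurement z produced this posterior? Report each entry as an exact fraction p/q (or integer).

x̄ = F·x = [-9, 9]
P̄ = F·P·Fᵀ + Q = [65 9; 9 67]
S = H·P̄·Hᵀ + R = [68]
K = P̄·Hᵀ·S⁻¹ = [9/68; 67/68]
x' − x̄ = [-99/68, -737/68] = K·y
y = (KᵀK)⁻¹·Kᵀ·(x' − x̄) = [-11]
z = y + H·x̄ = [-11] + [9] = [-2]

z = [-2]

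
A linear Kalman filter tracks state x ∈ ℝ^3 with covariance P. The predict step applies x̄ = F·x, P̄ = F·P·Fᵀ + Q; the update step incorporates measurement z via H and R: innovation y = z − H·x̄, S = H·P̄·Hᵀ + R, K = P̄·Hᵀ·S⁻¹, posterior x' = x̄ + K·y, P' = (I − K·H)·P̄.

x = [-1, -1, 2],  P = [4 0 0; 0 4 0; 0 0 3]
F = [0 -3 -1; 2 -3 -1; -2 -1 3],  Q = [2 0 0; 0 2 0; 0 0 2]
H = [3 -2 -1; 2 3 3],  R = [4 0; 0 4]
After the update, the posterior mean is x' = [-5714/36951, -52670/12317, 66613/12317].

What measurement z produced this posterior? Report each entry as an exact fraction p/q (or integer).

x̄ = F·x = [1, -1, 9]
P̄ = F·P·Fᵀ + Q = [41 39 3; 39 57 -13; 3 -13 49]
S = H·P̄·Hᵀ + R = [112 90; 90 1392]
K = P̄·Hᵀ·S⁻¹ = [3312/12317 4879/36951; 281/12317 1840/12317; -2479/12317 1169/12317]
x' − x̄ = [-42665/36951, -40353/12317, -44240/12317] = K·y
y = (KᵀK)⁻¹·Kᵀ·(x' − x̄) = [7, -23]
z = y + H·x̄ = [7, -23] + [-4, 26] = [3, 3]

z = [3, 3]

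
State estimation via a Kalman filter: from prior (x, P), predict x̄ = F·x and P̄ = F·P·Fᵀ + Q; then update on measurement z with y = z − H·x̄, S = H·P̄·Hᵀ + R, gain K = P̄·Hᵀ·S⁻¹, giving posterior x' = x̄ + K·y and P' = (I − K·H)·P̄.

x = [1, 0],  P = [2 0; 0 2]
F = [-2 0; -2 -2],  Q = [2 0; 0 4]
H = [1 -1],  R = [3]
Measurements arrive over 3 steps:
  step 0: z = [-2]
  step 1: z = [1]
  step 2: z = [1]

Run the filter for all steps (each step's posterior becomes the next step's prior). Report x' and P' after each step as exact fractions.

step 0: x' = [-38/17, -10/17], P' = [166/17 160/17; 160/17 196/17]
step 1: x' = [2870/937, 2044/937], P' = [16870/937 18688/937; 18688/937 23164/937]
step 2: x' = [-374186/101089, -484728/101089], P' = [1814006/101089 2032640/101089; 2032640/101089 2546108/101089]

step 0: x̄ = F·x = [-2, -2]
step 0: P̄ = F·P·Fᵀ + Q = [10 8; 8 20]
step 0: y = z − H·x̄ = [-2]
step 0: S = H·P̄·Hᵀ + R = [17]
step 0: K = P̄·Hᵀ·S⁻¹ = [2/17; -12/17]
step 0: x' = x̄ + K·y = [-38/17, -10/17]
step 0: P' = (I − K·H)·P̄ = [166/17 160/17; 160/17 196/17]
step 1: x̄ = F·x = [76/17, 96/17]
step 1: P̄ = F·P·Fᵀ + Q = [698/17 1304/17; 1304/17 2796/17]
step 1: y = z − H·x̄ = [37/17]
step 1: S = H·P̄·Hᵀ + R = [937/17]
step 1: K = P̄·Hᵀ·S⁻¹ = [-606/937; -1492/937]
step 1: x' = x̄ + K·y = [2870/937, 2044/937]
step 1: P' = (I − K·H)·P̄ = [16870/937 18688/937; 18688/937 23164/937]
step 2: x̄ = F·x = [-5740/937, -9828/937]
step 2: P̄ = F·P·Fᵀ + Q = [69354/937 142232/937; 142232/937 313388/937]
step 2: y = z − H·x̄ = [-3151/937]
step 2: S = H·P̄·Hᵀ + R = [101089/937]
step 2: K = P̄·Hᵀ·S⁻¹ = [-72878/101089; -171156/101089]
step 2: x' = x̄ + K·y = [-374186/101089, -484728/101089]
step 2: P' = (I − K·H)·P̄ = [1814006/101089 2032640/101089; 2032640/101089 2546108/101089]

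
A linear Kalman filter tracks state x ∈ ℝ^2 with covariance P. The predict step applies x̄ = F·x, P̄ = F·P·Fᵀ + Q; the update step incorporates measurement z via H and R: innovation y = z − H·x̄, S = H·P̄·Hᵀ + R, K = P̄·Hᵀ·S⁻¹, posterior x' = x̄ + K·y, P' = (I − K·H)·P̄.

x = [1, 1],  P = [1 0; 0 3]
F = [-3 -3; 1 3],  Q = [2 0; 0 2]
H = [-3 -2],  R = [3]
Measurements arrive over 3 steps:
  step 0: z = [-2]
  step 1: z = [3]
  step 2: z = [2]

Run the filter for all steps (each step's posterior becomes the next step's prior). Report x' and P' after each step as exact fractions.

step 0: x̄ = F·x = [-6, 4]
step 0: P̄ = F·P·Fᵀ + Q = [38 -30; -30 30]
step 0: y = z − H·x̄ = [-12]
step 0: S = H·P̄·Hᵀ + R = [105]
step 0: K = P̄·Hᵀ·S⁻¹ = [-18/35; 2/7]
step 0: x' = x̄ + K·y = [6/35, 4/7]
step 0: P' = (I − K·H)·P̄ = [358/35 -102/7; -102/7 150/7]
step 1: x̄ = F·x = [-78/35, 66/35]
step 1: P̄ = F·P·Fᵀ + Q = [862/35 -1704/35; -1704/35 4118/35]
step 1: y = z − H·x̄ = [3/35]
step 1: S = H·P̄·Hᵀ + R = [3887/35]
step 1: K = P̄·Hᵀ·S⁻¹ = [822/3887; -3124/3887]
step 1: x' = x̄ + K·y = [-8592/3887, 7062/3887]
step 1: P' = (I − K·H)·P̄ = [76426/3887 -115872/3887; -115872/3887 178494/3887]
step 2: x̄ = F·x = [4590/3887, 12594/3887]
step 2: P̄ = F·P·Fᵀ + Q = [216358/3887 -445260/3887; -445260/3887 995414/3887]
step 2: y = z − H·x̄ = [46732/3887]
step 2: S = H·P̄·Hᵀ + R = [597419/3887]
step 2: K = P̄·Hᵀ·S⁻¹ = [241446/597419; -655048/597419]
step 2: x' = x̄ + K·y = [3608286/597419, -5939750/597419]
step 2: P' = (I − K·H)·P̄ = [18255778/597419 -27745836/597419; -27745836/597419 42601326/597419]

step 0: x' = [6/35, 4/7], P' = [358/35 -102/7; -102/7 150/7]
step 1: x' = [-8592/3887, 7062/3887], P' = [76426/3887 -115872/3887; -115872/3887 178494/3887]
step 2: x' = [3608286/597419, -5939750/597419], P' = [18255778/597419 -27745836/597419; -27745836/597419 42601326/597419]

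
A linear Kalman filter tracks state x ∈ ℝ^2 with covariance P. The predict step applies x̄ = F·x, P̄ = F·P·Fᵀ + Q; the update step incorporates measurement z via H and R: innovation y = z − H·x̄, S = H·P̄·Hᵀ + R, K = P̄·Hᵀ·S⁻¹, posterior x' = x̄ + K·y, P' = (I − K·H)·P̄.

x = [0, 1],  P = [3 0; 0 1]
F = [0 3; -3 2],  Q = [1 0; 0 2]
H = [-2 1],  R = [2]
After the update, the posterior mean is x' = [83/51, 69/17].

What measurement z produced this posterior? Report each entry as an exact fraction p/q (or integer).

x̄ = F·x = [3, 2]
P̄ = F·P·Fᵀ + Q = [10 6; 6 33]
S = H·P̄·Hᵀ + R = [51]
K = P̄·Hᵀ·S⁻¹ = [-14/51; 7/17]
x' − x̄ = [-70/51, 35/17] = K·y
y = (KᵀK)⁻¹·Kᵀ·(x' − x̄) = [5]
z = y + H·x̄ = [5] + [-4] = [1]

z = [1]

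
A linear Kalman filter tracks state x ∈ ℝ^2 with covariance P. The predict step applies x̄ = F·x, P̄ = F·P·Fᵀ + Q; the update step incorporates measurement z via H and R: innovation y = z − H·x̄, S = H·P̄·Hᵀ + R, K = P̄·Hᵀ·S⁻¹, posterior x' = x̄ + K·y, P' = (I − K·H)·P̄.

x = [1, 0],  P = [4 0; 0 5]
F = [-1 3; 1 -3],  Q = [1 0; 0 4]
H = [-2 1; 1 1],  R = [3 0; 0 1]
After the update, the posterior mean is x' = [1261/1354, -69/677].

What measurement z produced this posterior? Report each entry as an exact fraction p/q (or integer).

x̄ = F·x = [-1, 1]
P̄ = F·P·Fᵀ + Q = [50 -49; -49 53]
S = H·P̄·Hᵀ + R = [452 2; 2 6]
K = P̄·Hᵀ·S⁻¹ = [-224/677 375/1354; 449/1354 753/1354]
x' − x̄ = [2615/1354, -746/677] = K·y
y = (KᵀK)⁻¹·Kᵀ·(x' − x̄) = [-5, 1]
z = y + H·x̄ = [-5, 1] + [3, 0] = [-2, 1]

z = [-2, 1]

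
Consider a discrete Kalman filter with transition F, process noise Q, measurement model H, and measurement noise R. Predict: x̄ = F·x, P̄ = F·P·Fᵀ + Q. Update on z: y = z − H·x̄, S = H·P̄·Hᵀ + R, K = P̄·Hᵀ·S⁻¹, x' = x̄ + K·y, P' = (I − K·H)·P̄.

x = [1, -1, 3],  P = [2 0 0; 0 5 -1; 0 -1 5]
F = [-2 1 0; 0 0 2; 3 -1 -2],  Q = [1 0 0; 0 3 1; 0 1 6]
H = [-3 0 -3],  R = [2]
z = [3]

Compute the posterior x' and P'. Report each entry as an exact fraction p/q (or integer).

x' = [-825/263, 894/263, 554/263]
P' = [3673/263 -697/263 -3675/263; -697/263 2800/263 659/263; -3675/263 659/263 3735/263]

x̄ = F·x = [-3, 6, -2]
P̄ = F·P·Fᵀ + Q = [14 -2 -15; -2 23 -17; -15 -17 45]
y = z − H·x̄ = [-12]
S = H·P̄·Hᵀ + R = [263]
K = P̄·Hᵀ·S⁻¹ = [3/263; 57/263; -90/263]
x' = x̄ + K·y = [-825/263, 894/263, 554/263]
P' = (I − K·H)·P̄ = [3673/263 -697/263 -3675/263; -697/263 2800/263 659/263; -3675/263 659/263 3735/263]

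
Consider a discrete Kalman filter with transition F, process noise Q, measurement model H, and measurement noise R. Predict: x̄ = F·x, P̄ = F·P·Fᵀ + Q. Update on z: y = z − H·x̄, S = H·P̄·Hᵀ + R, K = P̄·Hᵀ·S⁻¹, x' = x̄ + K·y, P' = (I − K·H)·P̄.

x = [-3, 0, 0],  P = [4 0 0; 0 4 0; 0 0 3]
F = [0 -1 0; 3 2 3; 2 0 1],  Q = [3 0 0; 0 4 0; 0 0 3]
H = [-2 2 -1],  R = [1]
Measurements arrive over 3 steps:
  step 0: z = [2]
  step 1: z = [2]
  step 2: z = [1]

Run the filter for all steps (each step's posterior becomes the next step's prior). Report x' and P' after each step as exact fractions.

step 0: x̄ = F·x = [0, -9, -6]
step 0: P̄ = F·P·Fᵀ + Q = [7 -8 0; -8 83 33; 0 33 22]
step 0: y = z − H·x̄ = [14]
step 0: S = H·P̄·Hᵀ + R = [315]
step 0: K = P̄·Hᵀ·S⁻¹ = [-2/21; 149/315; 44/315]
step 0: x' = x̄ + K·y = [-4/3, -107/45, -182/45]
step 0: P' = (I − K·H)·P̄ = [29/7 130/21 88/21; 130/21 3944/315 3839/315; 88/21 3839/315 4994/315]
step 1: x̄ = F·x = [107/45, -188/9, -302/45]
step 1: P̄ = F·P·Fᵀ + Q = [4889/315 -5051/63 -7739/315; -5051/63 33391/63 10034/63; -7739/315 10034/63 16439/315]
step 1: y = z − H·x̄ = [1882/45]
step 1: S = H·P̄·Hᵀ + R = [96362/45]
step 1: K = P̄·Hᵀ·S⁻¹ = [-7507/96362; 23875/48181; 14197/96362]
step 1: x' = x̄ + K·y = [-42416/48181, -7942/48181, -26473/48181]
step 1: P' = (I − K·H)·P̄ = [243265/96362 119988/48181 929/96362; 119988/48181 202667/48181 141483/48181; 929/96362 141483/48181 549877/96362]
step 2: x̄ = F·x = [7942/48181, -31793/6883, -111305/48181]
step 2: P̄ = F·P·Fᵀ + Q = [347210/48181 -1189747/48181 -381459/48181; -1189747/48181 7718544/48181 2321709/48181; -381459/48181 2321709/48181 1815739/96362]
step 2: y = z − H·x̄ = [397862/48181]
step 2: S = H·P̄·Hᵀ + R = [63848741/96362]
step 2: K = P̄·Hᵀ·S⁻¹ = [-5384910/63848741; 30989746/63848741; 817903/5804431]
step 2: x' = x̄ + K·y = [-237594706/446941187, -273130733/446941187, -46585743/40631017]
step 2: P' = (I − K·H)·P̄ = [1114382320/446941187 1085957941/446941187 -1741308/40631017; 1085957941/446941187 1835992762/446941187 116649220/40631017; -1741308/40631017 116649220/40631017 231055735/40631017]

step 0: x' = [-4/3, -107/45, -182/45], P' = [29/7 130/21 88/21; 130/21 3944/315 3839/315; 88/21 3839/315 4994/315]
step 1: x' = [-42416/48181, -7942/48181, -26473/48181], P' = [243265/96362 119988/48181 929/96362; 119988/48181 202667/48181 141483/48181; 929/96362 141483/48181 549877/96362]
step 2: x' = [-237594706/446941187, -273130733/446941187, -46585743/40631017], P' = [1114382320/446941187 1085957941/446941187 -1741308/40631017; 1085957941/446941187 1835992762/446941187 116649220/40631017; -1741308/40631017 116649220/40631017 231055735/40631017]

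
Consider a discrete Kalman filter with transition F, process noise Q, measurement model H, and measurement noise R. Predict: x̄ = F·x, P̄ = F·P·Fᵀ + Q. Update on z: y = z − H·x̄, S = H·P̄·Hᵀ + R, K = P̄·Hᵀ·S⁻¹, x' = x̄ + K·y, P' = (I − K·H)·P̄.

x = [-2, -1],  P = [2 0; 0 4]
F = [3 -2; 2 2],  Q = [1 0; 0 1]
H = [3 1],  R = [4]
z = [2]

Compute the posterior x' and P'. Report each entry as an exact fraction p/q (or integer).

x' = [37/16, -83/16]
P' = [999/320 -2593/320; -2593/320 7831/320]

x̄ = F·x = [-4, -6]
P̄ = F·P·Fᵀ + Q = [35 -4; -4 25]
y = z − H·x̄ = [20]
S = H·P̄·Hᵀ + R = [320]
K = P̄·Hᵀ·S⁻¹ = [101/320; 13/320]
x' = x̄ + K·y = [37/16, -83/16]
P' = (I − K·H)·P̄ = [999/320 -2593/320; -2593/320 7831/320]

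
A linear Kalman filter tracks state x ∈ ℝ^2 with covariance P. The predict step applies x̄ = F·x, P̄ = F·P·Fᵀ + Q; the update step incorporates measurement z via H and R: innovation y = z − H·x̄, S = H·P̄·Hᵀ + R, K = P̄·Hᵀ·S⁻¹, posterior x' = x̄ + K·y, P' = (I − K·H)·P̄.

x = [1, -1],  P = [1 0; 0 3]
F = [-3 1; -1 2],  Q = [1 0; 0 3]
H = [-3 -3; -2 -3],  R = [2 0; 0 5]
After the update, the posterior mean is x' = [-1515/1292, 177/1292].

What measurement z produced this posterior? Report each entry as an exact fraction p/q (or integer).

z = [3, 2]

x̄ = F·x = [-4, -3]
P̄ = F·P·Fᵀ + Q = [13 9; 9 16]
S = H·P̄·Hᵀ + R = [425 357; 357 309]
K = P̄·Hᵀ·S⁻¹ = [-491/1292 61/228; 129/1292 -25/76]
x' − x̄ = [3653/1292, 4053/1292] = K·y
y = (KᵀK)⁻¹·Kᵀ·(x' − x̄) = [-18, -15]
z = y + H·x̄ = [-18, -15] + [21, 17] = [3, 2]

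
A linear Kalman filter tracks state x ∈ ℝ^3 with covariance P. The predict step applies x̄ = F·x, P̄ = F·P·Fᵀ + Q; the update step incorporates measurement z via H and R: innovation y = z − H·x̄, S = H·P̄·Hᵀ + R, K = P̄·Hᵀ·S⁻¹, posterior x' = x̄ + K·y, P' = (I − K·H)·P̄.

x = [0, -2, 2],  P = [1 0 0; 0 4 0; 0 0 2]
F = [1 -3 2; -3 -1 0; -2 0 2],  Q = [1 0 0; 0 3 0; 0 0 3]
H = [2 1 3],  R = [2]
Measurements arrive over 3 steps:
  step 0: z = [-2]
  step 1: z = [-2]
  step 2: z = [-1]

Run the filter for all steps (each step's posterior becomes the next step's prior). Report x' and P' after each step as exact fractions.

step 0: x̄ = F·x = [10, 2, 4]
step 0: P̄ = F·P·Fᵀ + Q = [46 9 6; 9 16 6; 6 6 15]
step 0: y = z − H·x̄ = [-36]
step 0: S = H·P̄·Hᵀ + R = [481]
step 0: K = P̄·Hᵀ·S⁻¹ = [119/481; 4/37; 63/481]
step 0: x' = x̄ + K·y = [526/481, -70/37, -344/481]
step 0: P' = (I − K·H)·P̄ = [7965/481 -143/37 -4611/481; -143/37 384/37 -30/37; -4611/481 -30/37 3246/481]
step 1: x̄ = F·x = [2568/481, -668/481, -1740/481]
step 1: P̄ = F·P·Fᵀ + Q = [63748/481 4655/481 -2538/481; 4655/481 66966/481 72518/481; -2538/481 72518/481 83175/481]
step 1: y = z − H·x̄ = [-210/481]
step 1: S = H·P̄·Hᵀ + R = [1494767/481]
step 1: K = P̄·Hᵀ·S⁻¹ = [124537/1494767; 293830/1494767; 316967/1494767]
step 1: x' = x̄ + K·y = [7926006/1494767, -2204176/1494767, -5545650/1494767]
step 1: P' = (I − K·H)·P̄ = [165860587/1494767 -61610325/1494767 -89953925/1494767; -61610325/1494767 28612262/1494767 31732016/1494767; -89953925/1494767 31732016/1494767 49603256/1494767]
step 2: x̄ = F·x = [3447234/1494767, -21573842/1494767, -26943312/1494767]
step 2: P̄ = F·P·Fᵀ + Q = [252340794/1494767 -428368057/1494767 -513454346/1494767; -428368057/1494767 1156179896/1494767 1348202390/1494767; -513454346/1494767 1348202390/1494767 1585971073/1494767]
step 2: y = z − H·x̄ = [94014543/1494767]
step 2: S = H·P̄·Hᵀ + R = [16656562223/1494767]
step 2: K = P̄·Hᵀ·S⁻¹ = [-1464049507/16656562223; 4344050952/16656562223; 5079206917/16656562223]
step 2: x' = x̄ + K·y = [-7667021751/2379508889, 4688539930/2379508889, 2746377795/2379508889]
step 2: P' = (I − K·H)·P̄ = [1377933268339/16656562223 -518631693841/16656562223 -746720980617/16656562223; -518631693841/16656562223 259039505912/16656562223 262303994558/16656562223; -746720980617/16656562223 262303994558/16656562223 413765460170/16656562223]

step 0: x' = [526/481, -70/37, -344/481], P' = [7965/481 -143/37 -4611/481; -143/37 384/37 -30/37; -4611/481 -30/37 3246/481]
step 1: x' = [7926006/1494767, -2204176/1494767, -5545650/1494767], P' = [165860587/1494767 -61610325/1494767 -89953925/1494767; -61610325/1494767 28612262/1494767 31732016/1494767; -89953925/1494767 31732016/1494767 49603256/1494767]
step 2: x' = [-7667021751/2379508889, 4688539930/2379508889, 2746377795/2379508889], P' = [1377933268339/16656562223 -518631693841/16656562223 -746720980617/16656562223; -518631693841/16656562223 259039505912/16656562223 262303994558/16656562223; -746720980617/16656562223 262303994558/16656562223 413765460170/16656562223]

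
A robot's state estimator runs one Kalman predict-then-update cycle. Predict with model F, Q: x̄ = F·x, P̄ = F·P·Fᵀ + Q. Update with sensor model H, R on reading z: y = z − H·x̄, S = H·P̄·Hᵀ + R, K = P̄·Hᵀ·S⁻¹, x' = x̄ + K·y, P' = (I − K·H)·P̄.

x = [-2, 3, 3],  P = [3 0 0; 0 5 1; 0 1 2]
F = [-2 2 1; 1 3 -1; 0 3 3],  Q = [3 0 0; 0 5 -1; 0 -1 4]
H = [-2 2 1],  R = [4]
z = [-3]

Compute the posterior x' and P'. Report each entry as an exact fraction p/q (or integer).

x̄ = F·x = [13, 4, 18]
P̄ = F·P·Fᵀ + Q = [41 23 45; 23 49 44; 45 44 85]
y = z − H·x̄ = [-3]
S = H·P̄·Hᵀ + R = [261]
K = P̄·Hᵀ·S⁻¹ = [1/29; 32/87; 83/261]
x' = x̄ + K·y = [374/29, 84/29, 1483/87]
P' = (I − K·H)·P̄ = [1180/29 571/29 1222/29; 571/29 397/29 1172/87; 1222/29 1172/87 15296/261]

x' = [374/29, 84/29, 1483/87]
P' = [1180/29 571/29 1222/29; 571/29 397/29 1172/87; 1222/29 1172/87 15296/261]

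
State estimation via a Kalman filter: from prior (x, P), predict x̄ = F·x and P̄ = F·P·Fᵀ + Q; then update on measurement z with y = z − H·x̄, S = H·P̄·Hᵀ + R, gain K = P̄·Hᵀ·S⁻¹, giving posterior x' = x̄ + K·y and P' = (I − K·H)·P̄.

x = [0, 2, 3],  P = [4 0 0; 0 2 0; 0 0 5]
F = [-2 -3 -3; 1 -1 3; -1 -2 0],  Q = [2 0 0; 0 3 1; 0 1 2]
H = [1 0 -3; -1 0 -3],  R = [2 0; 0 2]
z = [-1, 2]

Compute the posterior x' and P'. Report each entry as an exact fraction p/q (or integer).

x' = [-22491/13628, -109/13628, -590/3407]
P' = [6687/6814 -6149/6814 10/3407; -6149/6814 69755/6814 511/3407; 10/3407 511/3407 374/3407]

x̄ = F·x = [-15, 7, -4]
P̄ = F·P·Fᵀ + Q = [81 -47 20; -47 54 1; 20 1 14]
y = z − H·x̄ = [2, -25]
S = H·P̄·Hᵀ + R = [89 45; 45 329]
K = P̄·Hᵀ·S⁻¹ = [6627/13628 -6747/13628; -9215/13628 3083/13628; -556/3407 -566/3407]
x' = x̄ + K·y = [-22491/13628, -109/13628, -590/3407]
P' = (I − K·H)·P̄ = [6687/6814 -6149/6814 10/3407; -6149/6814 69755/6814 511/3407; 10/3407 511/3407 374/3407]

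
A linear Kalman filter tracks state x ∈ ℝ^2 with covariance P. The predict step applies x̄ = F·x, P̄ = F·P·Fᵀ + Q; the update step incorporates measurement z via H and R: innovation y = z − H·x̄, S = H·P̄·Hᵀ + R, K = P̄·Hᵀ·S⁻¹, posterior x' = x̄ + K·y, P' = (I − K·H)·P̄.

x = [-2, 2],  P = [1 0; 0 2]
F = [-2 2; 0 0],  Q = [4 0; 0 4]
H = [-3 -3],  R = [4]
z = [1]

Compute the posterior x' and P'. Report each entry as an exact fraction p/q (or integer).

x' = [34/23, -75/46]
P' = [80/23 -72/23; -72/23 74/23]

x̄ = F·x = [8, 0]
P̄ = F·P·Fᵀ + Q = [16 0; 0 4]
y = z − H·x̄ = [25]
S = H·P̄·Hᵀ + R = [184]
K = P̄·Hᵀ·S⁻¹ = [-6/23; -3/46]
x' = x̄ + K·y = [34/23, -75/46]
P' = (I − K·H)·P̄ = [80/23 -72/23; -72/23 74/23]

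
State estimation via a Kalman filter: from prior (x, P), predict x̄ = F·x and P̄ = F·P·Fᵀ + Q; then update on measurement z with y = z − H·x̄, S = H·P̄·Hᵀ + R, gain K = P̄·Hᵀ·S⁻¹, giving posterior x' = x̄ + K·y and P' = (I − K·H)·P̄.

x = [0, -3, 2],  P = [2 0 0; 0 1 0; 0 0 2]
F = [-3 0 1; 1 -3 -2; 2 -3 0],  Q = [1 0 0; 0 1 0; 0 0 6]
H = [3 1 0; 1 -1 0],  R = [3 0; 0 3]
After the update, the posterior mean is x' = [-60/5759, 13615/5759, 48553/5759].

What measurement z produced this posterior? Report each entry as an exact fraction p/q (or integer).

z = [2, -2]

x̄ = F·x = [2, 5, 9]
P̄ = F·P·Fᵀ + Q = [21 -10 -12; -10 20 13; -12 13 23]
S = H·P̄·Hᵀ + R = [152 63; 63 64]
K = P̄·Hᵀ·S⁻¹ = [1439/5759 1373/5759; 1250/5759 -3930/5759; 103/5759 -2351/5759]
x' − x̄ = [-11578/5759, -15180/5759, -3278/5759] = K·y
y = (KᵀK)⁻¹·Kᵀ·(x' − x̄) = [-9, 1]
z = y + H·x̄ = [-9, 1] + [11, -3] = [2, -2]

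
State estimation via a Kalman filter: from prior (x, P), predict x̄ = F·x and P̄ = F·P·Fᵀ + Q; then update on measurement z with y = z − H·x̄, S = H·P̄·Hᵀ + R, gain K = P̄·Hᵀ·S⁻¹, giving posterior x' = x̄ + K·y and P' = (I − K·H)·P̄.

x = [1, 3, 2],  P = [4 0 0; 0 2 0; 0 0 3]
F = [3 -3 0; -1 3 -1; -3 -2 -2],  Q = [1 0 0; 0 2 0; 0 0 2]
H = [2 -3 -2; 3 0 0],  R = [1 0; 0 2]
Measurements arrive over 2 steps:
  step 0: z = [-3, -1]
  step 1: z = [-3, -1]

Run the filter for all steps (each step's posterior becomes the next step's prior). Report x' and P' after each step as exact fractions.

step 0: x̄ = F·x = [-6, 6, -13]
step 0: P̄ = F·P·Fᵀ + Q = [55 -30 -24; -30 27 6; -24 6 58]
step 0: y = z − H·x̄ = [1, 17]
step 0: S = H·P̄·Hᵀ + R = [1320 744; 744 497]
step 0: K = P̄·Hᵀ·S⁻¹ = [62/12813 1387/4271; -3027/34168 -207/4271; -18443/51252 1682/4271]
step 0: x' = x̄ + K·y = [-6079/12813, 173829/34168, -341591/51252]
step 0: P' = (I − K·H)·P̄ = [2774/12813 -138/4271 3364/12813; -138/4271 310365/34168 -232569/17084; 3364/12813 -232569/17084 534619/25626]
step 1: x̄ = F·x = [-570119/34168, 765425/34168, 234643/51252]
step 1: P̄ = F·P·Fᵀ + Q = [2913901/34168 -4251051/34168 -526175/17084; -4251051/34168 6397237/34168 749393/17084; -526175/17084 749393/17084 450727/25626]
step 1: y = z − H·x̄ = [10940599/102504, 1676189/34168]
step 1: S = H·P̄·Hᵀ + R = [447256879/102504 62056965/34168; 62056965/34168 26293445/34168]
step 1: K = P̄·Hᵀ·S⁻¹ = [12411393/605020586 859282017/3025102930; -273242931/1210041172 289955691/6050205860; -81222685/605020586 119054505/605020586]
step 1: x' = x̄ + K·y = [-849276167/1512551465, 984818622/1512551465, -29382173/302510293]
step 1: P' = (I − K·H)·P̄ = [286427339/1512551465 96651897/3025102930 39684835/302510293; 96651897/3025102930 13797415901/6050205860 -1981971273/605020586; 39684835/302510293 -1981971273/605020586 1546468961/302510293]

step 0: x' = [-6079/12813, 173829/34168, -341591/51252], P' = [2774/12813 -138/4271 3364/12813; -138/4271 310365/34168 -232569/17084; 3364/12813 -232569/17084 534619/25626]
step 1: x' = [-849276167/1512551465, 984818622/1512551465, -29382173/302510293], P' = [286427339/1512551465 96651897/3025102930 39684835/302510293; 96651897/3025102930 13797415901/6050205860 -1981971273/605020586; 39684835/302510293 -1981971273/605020586 1546468961/302510293]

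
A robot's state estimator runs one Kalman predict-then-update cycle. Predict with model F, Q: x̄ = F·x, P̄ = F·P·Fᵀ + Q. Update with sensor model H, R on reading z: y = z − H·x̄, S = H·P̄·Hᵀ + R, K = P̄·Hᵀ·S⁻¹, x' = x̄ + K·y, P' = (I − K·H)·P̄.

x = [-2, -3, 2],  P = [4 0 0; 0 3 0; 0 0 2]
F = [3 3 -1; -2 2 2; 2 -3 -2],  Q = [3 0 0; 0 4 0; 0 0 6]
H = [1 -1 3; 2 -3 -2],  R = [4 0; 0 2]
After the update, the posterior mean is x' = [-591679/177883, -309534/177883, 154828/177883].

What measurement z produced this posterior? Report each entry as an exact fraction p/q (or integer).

x̄ = F·x = [-17, 2, 1]
P̄ = F·P·Fᵀ + Q = [68 -10 1; -10 40 -42; 1 -42 57]
S = H·P̄·Hᵀ + R = [903 262; 262 470]
K = P̄·Hᵀ·S⁻¹ = [-2449/177883 63435/177883; -34024/177883 -2228/177883; 48456/177883 -21713/177883]
x' − x̄ = [2432332/177883, -665300/177883, -23055/177883] = K·y
y = (KᵀK)⁻¹·Kᵀ·(x' − x̄) = [17, 39]
z = y + H·x̄ = [17, 39] + [-16, -42] = [1, -3]

z = [1, -3]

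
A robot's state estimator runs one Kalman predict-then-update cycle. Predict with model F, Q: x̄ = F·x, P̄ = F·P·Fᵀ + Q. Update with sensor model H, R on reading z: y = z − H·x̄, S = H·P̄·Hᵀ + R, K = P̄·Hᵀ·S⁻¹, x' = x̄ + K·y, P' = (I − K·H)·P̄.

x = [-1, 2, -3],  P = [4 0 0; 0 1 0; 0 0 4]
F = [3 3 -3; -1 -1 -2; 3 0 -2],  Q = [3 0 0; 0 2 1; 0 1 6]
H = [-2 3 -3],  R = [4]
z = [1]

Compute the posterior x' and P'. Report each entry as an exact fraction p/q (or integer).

x̄ = F·x = [12, 5, 3]
P̄ = F·P·Fᵀ + Q = [84 9 60; 9 23 5; 60 5 58]
y = z − H·x̄ = [19]
S = H·P̄·Hᵀ + R = [1591]
K = P̄·Hᵀ·S⁻¹ = [-321/1591; 36/1591; -279/1591]
x' = x̄ + K·y = [12993/1591, 8639/1591, -528/1591]
P' = (I − K·H)·P̄ = [30603/1591 25875/1591 5901/1591; 25875/1591 35297/1591 17999/1591; 5901/1591 17999/1591 14437/1591]

x' = [12993/1591, 8639/1591, -528/1591]
P' = [30603/1591 25875/1591 5901/1591; 25875/1591 35297/1591 17999/1591; 5901/1591 17999/1591 14437/1591]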